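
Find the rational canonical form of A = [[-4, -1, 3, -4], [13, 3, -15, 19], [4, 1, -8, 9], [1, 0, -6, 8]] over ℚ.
The invariant factors of A (the non-unit diagonal entries of the Smith normal form of xI - A over ℚ[x]) are (x + 1)(x^3 - 2x - 5), each dividing the next. The characteristic polynomial is their product, (x + 1)(x^3 - 2x - 5).

The rational canonical form is the block-diagonal matrix of companion matrices C(f_i):
R = [[0, 0, 0, 5], [1, 0, 0, 7], [0, 1, 0, 2], [0, 0, 1, -1]].

Note the characteristic polynomial does not split into linear factors over ℚ, so A has no Jordan form over ℚ; the rational canonical form exists over any field.

R = [[0, 0, 0, 5], [1, 0, 0, 7], [0, 1, 0, 2], [0, 0, 1, -1]]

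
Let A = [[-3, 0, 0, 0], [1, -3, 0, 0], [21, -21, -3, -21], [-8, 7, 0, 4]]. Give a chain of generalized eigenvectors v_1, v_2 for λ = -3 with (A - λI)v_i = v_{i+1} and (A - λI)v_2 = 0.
We seek v_1 ∈ ker((A + 3I)^2) \ ker(A + 3I), then set v_{i+1} = (A + 3I) v_i.

One such chain is v_1 = [[1, 2, -1, -1]]^T, v_2 = [[0, 1, 0, -1]]^T. Check: (A + 3I) v_2 = [[0, 0, 0, 0]]^T = 0.

v_1 = [[1, 2, -1, -1]]^T, v_2 = [[0, 1, 0, -1]]^T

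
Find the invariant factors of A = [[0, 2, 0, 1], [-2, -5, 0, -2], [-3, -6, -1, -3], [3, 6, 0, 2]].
The Jordan structure of A has elementary divisors (x + 1)^2, (x + 1), (x + 1). Arranging the block sizes at each eigenvalue in decreasing order and taking row products gives the invariant factors.

Invariant factors (smallest first, each dividing the next): x + 1, x + 1, (x + 1)^2.

Check: the last factor (x + 1)^2 is the minimal polynomial, and the product (x + 1)^4 is the characteristic polynomial.

x + 1, x + 1, (x + 1)^2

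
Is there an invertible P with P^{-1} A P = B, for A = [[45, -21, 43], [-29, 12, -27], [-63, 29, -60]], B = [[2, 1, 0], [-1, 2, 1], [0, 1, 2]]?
trace(A) = -3 but trace(B) = 6. The trace is a similarity invariant, so A and B are not similar.

No.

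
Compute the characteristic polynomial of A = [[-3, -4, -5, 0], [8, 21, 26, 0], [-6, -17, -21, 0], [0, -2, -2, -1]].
χ_A(x) = (x + 1)^4

xI - A = [[x + 3, 4, 5, 0], [-8, x - 21, -26, 0], [6, 17, x + 21, 0], [0, 2, 2, x + 1]].

Expanding det(xI - A) along the first row:
det(xI - A) = + (x + 3)·det([[x - 21, -26, 0], [17, x + 21, 0], [2, 2, x + 1]]) - (4)·det([[-8, -26, 0], [6, x + 21, 0], [0, 2, x + 1]]) + (5)·det([[-8, x - 21, 0], [6, 17, 0], [0, 2, x + 1]]) - (0)·det([[-8, x - 21, -26], [6, 17, x + 21], [0, 2, 2]]).

Evaluating gives χ_A(x) = x^4 + 4x^3 + 6x^2 + 4x + 1 = (x + 1)^4.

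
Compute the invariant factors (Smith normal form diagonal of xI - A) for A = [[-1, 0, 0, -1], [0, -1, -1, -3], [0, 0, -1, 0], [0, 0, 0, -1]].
The Jordan structure of A has elementary divisors (x + 1)^2, (x + 1)^2. Arranging the block sizes at each eigenvalue in decreasing order and taking row products gives the invariant factors.

Invariant factors (smallest first, each dividing the next): (x + 1)^2, (x + 1)^2.

Check: the last factor (x + 1)^2 is the minimal polynomial, and the product (x + 1)^4 is the characteristic polynomial.

(x + 1)^2, (x + 1)^2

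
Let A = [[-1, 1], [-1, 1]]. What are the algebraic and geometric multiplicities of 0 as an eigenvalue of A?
algebraic multiplicity 2, geometric multiplicity 1

The characteristic polynomial is x^2, so the factor x appears with exponent 2: the algebraic multiplicity is 2.

rank(A) = 1, so the eigenspace has dimension 2 - 1 = 1: the geometric multiplicity is 1.

Since 1 < 2, A is not diagonalizable.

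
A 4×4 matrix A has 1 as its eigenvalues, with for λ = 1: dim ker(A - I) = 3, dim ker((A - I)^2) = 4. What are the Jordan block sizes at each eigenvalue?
λ = 1: successive nullity increments [3, 1] count blocks of size ≥ k; block sizes are [2, 1, 1].

Jordan blocks: (1, 2), (1, 1), (1, 1)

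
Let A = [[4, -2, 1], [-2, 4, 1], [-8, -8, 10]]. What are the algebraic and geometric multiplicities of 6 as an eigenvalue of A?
The characteristic polynomial is (x - 6)^3, so the factor x - 6 appears with exponent 3: the algebraic multiplicity is 3.

rank(A - 6I) = 1, so the eigenspace has dimension 3 - 1 = 2: the geometric multiplicity is 2.

Since 2 < 3, A is not diagonalizable.

algebraic multiplicity 3, geometric multiplicity 2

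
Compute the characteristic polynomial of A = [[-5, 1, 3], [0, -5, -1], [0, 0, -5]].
xI - A = [[x + 5, -1, -3], [0, x + 5, 1], [0, 0, x + 5]].

Expanding det(xI - A) along the first row:
det(xI - A) = + (x + 5)·det([[x + 5, 1], [0, x + 5]]) - (-1)·det([[0, 1], [0, x + 5]]) + (-3)·det([[0, x + 5], [0, 0]]).

Evaluating gives χ_A(x) = x^3 + 15x^2 + 75x + 125 = (x + 5)^3.

χ_A(x) = (x + 5)^3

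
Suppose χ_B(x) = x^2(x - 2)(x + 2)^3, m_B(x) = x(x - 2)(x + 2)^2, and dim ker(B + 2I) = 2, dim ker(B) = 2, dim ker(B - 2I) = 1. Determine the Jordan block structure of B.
Jordan blocks: (-2, 2), (-2, 1), (0, 1), (0, 1), (2, 1)

λ = -2: algebraic multiplicity 3 (exponent in χ_B), largest block size 2 (exponent in m_B), 2 blocks (geometric multiplicity). These force block sizes [2, 1].
λ = 0: algebraic multiplicity 2 (exponent in χ_B), largest block size 1 (exponent in m_B), 2 blocks (geometric multiplicity). These force block sizes [1, 1].
λ = 2: algebraic multiplicity 1 (exponent in χ_B), largest block size 1 (exponent in m_B), 1 block (geometric multiplicity). This forces block sizes [1].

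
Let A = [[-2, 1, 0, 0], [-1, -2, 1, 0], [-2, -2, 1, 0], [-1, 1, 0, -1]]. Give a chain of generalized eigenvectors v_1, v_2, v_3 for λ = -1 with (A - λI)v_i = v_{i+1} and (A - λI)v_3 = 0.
v_1 = [[0, 0, 1, 2]]^T, v_2 = [[0, 1, 2, 0]]^T, v_3 = [[1, 1, 2, 1]]^T

We seek v_1 ∈ ker((A + I)^3) \ ker((A + I)^2), then set v_{i+1} = (A + I) v_i.

One such chain is v_1 = [[0, 0, 1, 2]]^T, v_2 = [[0, 1, 2, 0]]^T, v_3 = [[1, 1, 2, 1]]^T. Check: (A + I) v_3 = [[0, 0, 0, 0]]^T = 0.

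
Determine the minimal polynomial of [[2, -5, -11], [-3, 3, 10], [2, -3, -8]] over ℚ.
m_A(x) = (x + 1)^3

The characteristic polynomial factors as (x + 1)^3. The minimal polynomial is ∏(x - λ)^{k_λ} where k_λ is the size of the largest Jordan block at λ.

For λ = -1: rank(A + I) = 2, and the largest Jordan block has size 3 (the smallest k with rank((A + I)^k) = rank((A + I)^(k+1))).

So m_A(x) = (x + 1)^3.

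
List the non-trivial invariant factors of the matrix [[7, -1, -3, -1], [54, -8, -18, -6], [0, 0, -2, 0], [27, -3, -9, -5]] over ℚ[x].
x + 2, x + 2, (x + 2)^2

The Jordan structure of A has elementary divisors (x + 2)^2, (x + 2), (x + 2). Arranging the block sizes at each eigenvalue in decreasing order and taking row products gives the invariant factors.

Invariant factors (smallest first, each dividing the next): x + 2, x + 2, (x + 2)^2.

Check: the last factor (x + 2)^2 is the minimal polynomial, and the product (x + 2)^4 is the characteristic polynomial.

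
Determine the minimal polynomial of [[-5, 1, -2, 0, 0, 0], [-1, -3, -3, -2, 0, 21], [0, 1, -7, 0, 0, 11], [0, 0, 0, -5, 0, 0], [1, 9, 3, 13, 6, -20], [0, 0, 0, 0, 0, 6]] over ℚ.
m_A(x) = (x - 6)^2(x + 5)^3

The characteristic polynomial factors as (x - 6)^2(x + 5)^4. The minimal polynomial is ∏(x - λ)^{k_λ} where k_λ is the size of the largest Jordan block at λ.

For λ = -5: rank(A + 5I) = 4, and the largest Jordan block has size 3 (the smallest k with rank((A + 5I)^k) = rank((A + 5I)^(k+1))).
For λ = 6: rank(A - 6I) = 5, and the largest Jordan block has size 2 (the smallest k with rank((A - 6I)^k) = rank((A - 6I)^(k+1))).

So m_A(x) = (x - 6)^2(x + 5)^3.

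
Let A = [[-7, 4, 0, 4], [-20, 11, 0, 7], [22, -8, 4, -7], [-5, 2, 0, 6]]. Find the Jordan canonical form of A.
J = [[3, 1, 0, 0], [0, 3, 0, 0], [0, 0, 4, 1], [0, 0, 0, 4]]

The characteristic polynomial is det(xI - A) = (x - 4)^2(x - 3)^2, so the eigenvalues are 3 (algebraic multiplicity 2), 4 (algebraic multiplicity 2).

For λ = 3: rank(A - 3I) = 3, rank((A - 3I)^2) = 2. The eigenspace has dimension 4 - 3 = 1, so there is 1 Jordan block; the rank sequence gives block sizes [2].

For λ = 4: rank(A - 4I) = 3, rank((A - 4I)^2) = 2. The eigenspace has dimension 4 - 3 = 1, so there is 1 Jordan block; the rank sequence gives block sizes [2].

Assembling the blocks gives the Jordan form J above.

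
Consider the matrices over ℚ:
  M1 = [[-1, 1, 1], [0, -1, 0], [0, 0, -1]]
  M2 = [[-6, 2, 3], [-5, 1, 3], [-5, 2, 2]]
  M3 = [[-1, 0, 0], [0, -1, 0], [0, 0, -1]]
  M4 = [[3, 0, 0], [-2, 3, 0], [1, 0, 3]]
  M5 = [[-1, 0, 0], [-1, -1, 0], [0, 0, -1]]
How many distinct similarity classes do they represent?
3 classes: {M1, M2, M5}, {M3}, {M4}

Characteristic polynomials: χ_{M1} = (x + 1)^3, χ_{M2} = (x + 1)^3, χ_{M3} = (x + 1)^3, χ_{M4} = (x - 3)^3, χ_{M5} = (x + 1)^3.

{M1, M2, M5}: invariant factors x + 1, (x + 1)^2.

{M3}: invariant factors x + 1, x + 1, x + 1.

{M4}: invariant factors x - 3, (x - 3)^2.

Matrices are similar if and only if their invariant-factor lists agree; the partition into similarity classes is {M1, M2, M5}, {M3}, {M4}.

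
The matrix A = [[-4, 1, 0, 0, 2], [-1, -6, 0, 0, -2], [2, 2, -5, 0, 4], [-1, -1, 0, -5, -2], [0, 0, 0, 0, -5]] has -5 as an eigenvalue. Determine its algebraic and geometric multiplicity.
algebraic multiplicity 5, geometric multiplicity 4

The characteristic polynomial is (x + 5)^5, so the factor x + 5 appears with exponent 5: the algebraic multiplicity is 5.

rank(A + 5I) = 1, so the eigenspace has dimension 5 - 1 = 4: the geometric multiplicity is 4.

Since 4 < 5, A is not diagonalizable.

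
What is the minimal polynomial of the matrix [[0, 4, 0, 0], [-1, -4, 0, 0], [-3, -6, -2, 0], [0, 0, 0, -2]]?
The characteristic polynomial factors as (x + 2)^4. The minimal polynomial is ∏(x - λ)^{k_λ} where k_λ is the size of the largest Jordan block at λ.

For λ = -2: rank(A + 2I) = 1, and the largest Jordan block has size 2 (the smallest k with rank((A + 2I)^k) = rank((A + 2I)^(k+1))).

So m_A(x) = (x + 2)^2.

m_A(x) = (x + 2)^2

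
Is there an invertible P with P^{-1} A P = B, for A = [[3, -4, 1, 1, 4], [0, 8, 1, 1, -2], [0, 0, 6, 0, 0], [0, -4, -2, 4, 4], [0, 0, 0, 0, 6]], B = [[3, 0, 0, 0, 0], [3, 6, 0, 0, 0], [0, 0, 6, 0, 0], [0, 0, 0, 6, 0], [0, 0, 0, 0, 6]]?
No.

Both have characteristic polynomial (x - 6)^4(x - 3), but the minimal polynomial of A is (x - 6)^2(x - 3) while the minimal polynomial of B is (x - 6)(x - 3). The minimal polynomial is a similarity invariant, so A and B are not similar.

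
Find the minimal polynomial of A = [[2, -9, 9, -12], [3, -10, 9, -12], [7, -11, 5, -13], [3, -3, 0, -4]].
The characteristic polynomial factors as (x + 1)^3(x + 4). The minimal polynomial is ∏(x - λ)^{k_λ} where k_λ is the size of the largest Jordan block at λ.

For λ = -4: rank(A + 4I) = 3, and the largest Jordan block has size 1 (the smallest k with rank((A + 4I)^k) = rank((A + 4I)^(k+1))).
For λ = -1: rank(A + I) = 2, and the largest Jordan block has size 2 (the smallest k with rank((A + I)^k) = rank((A + I)^(k+1))).

So m_A(x) = (x + 1)^2(x + 4).

m_A(x) = (x + 1)^2(x + 4)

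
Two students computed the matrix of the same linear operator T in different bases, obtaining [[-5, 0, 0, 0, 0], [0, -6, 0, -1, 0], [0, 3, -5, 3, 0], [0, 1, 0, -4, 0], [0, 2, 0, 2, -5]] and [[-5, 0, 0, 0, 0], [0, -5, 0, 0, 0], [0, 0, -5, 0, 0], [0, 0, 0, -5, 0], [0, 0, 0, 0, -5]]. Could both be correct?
No.

Both have characteristic polynomial (x + 5)^5, but the minimal polynomial of A is (x + 5)^2 while the minimal polynomial of B is x + 5. The minimal polynomial is a similarity invariant, so A and B are not similar.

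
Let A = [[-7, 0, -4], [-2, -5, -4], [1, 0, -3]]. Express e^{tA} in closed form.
e^{tA} = [[(1 - 2*t)*e^{-5*t}, 0, -4*t*e^{-5*t}], [-2*t*e^{-5*t}, e^{-5*t}, -4*t*e^{-5*t}], [t*e^{-5*t}, 0, (2*t + 1)*e^{-5*t}]]

A has Jordan form J = [[-5, 1, 0], [0, -5, 0], [0, 0, -5]] with A = PJP^{-1}, so e^{tA} = P e^{tJ} P^{-1}.

For a Jordan block J_k(λ), e^{tJ_k(λ)} = e^{λt} · (I + tN + t^2 N^2/2! + ... + t^{k-1} N^{k-1}/(k-1)!) where N is the nilpotent superdiagonal part.

Assembling the blocks and conjugating back gives the entries of e^{tA} as shown above.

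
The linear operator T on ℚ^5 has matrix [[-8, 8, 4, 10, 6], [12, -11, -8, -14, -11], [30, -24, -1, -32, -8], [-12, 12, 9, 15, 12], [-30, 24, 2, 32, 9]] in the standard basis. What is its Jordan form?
J = [[0, 0, 0, 0, 0], [0, 1, 1, 0, 0], [0, 0, 1, 0, 0], [0, 0, 0, 1, 1], [0, 0, 0, 0, 1]]

The characteristic polynomial is det(xI - A) = x(x - 1)^4, so the eigenvalues are 0 (algebraic multiplicity 1), 1 (algebraic multiplicity 4).

For λ = 0: algebraic multiplicity 1 gives one 1×1 block.

For λ = 1: rank(A - I) = 3, rank((A - I)^2) = 1. The eigenspace has dimension 5 - 3 = 2, so there are 2 Jordan blocks; the rank sequence gives block sizes [2, 2].

Assembling the blocks gives the Jordan form J above.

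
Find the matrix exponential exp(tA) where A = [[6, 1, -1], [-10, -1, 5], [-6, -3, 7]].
e^{tA} = [[(2*t + 1)*e^{4*t}, t*e^{4*t}, -t*e^{4*t}], [-10*t*e^{4*t}, (1 - 5*t)*e^{4*t}, 5*t*e^{4*t}], [-6*t*e^{4*t}, -3*t*e^{4*t}, (3*t + 1)*e^{4*t}]]

A has Jordan form J = [[4, 1, 0], [0, 4, 0], [0, 0, 4]] with A = PJP^{-1}, so e^{tA} = P e^{tJ} P^{-1}.

For a Jordan block J_k(λ), e^{tJ_k(λ)} = e^{λt} · (I + tN + t^2 N^2/2! + ... + t^{k-1} N^{k-1}/(k-1)!) where N is the nilpotent superdiagonal part.

Assembling the blocks and conjugating back gives the entries of e^{tA} as shown above.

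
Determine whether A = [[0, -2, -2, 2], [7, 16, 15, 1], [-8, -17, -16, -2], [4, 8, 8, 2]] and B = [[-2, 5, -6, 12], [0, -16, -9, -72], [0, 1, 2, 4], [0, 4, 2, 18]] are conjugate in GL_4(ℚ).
Yes.

Two matrices over a field are similar if and only if they have the same invariant factors.

Both A and B have characteristic polynomial (x - 2)(x - 1)^2(x + 2) and minimal polynomial (x - 2)(x - 1)^2(x + 2). Computing further, both have invariant factors (x - 2)(x - 1)^2(x + 2). Hence A and B are similar.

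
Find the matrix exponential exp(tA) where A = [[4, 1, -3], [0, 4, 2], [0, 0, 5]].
A has Jordan form J = [[4, 1, 0], [0, 4, 0], [0, 0, 5]] with A = PJP^{-1}, so e^{tA} = P e^{tJ} P^{-1}.

For a Jordan block J_k(λ), e^{tJ_k(λ)} = e^{λt} · (I + tN + t^2 N^2/2! + ... + t^{k-1} N^{k-1}/(k-1)!) where N is the nilpotent superdiagonal part.

Assembling the blocks and conjugating back gives the entries of e^{tA} as shown above.

e^{tA} = [[e^{4*t}, t*e^{4*t}, (-2*t - e^{t} + 1)*e^{4*t}], [0, e^{4*t}, 2*(e^{t} - 1)*e^{4*t}], [0, 0, e^{5*t}]]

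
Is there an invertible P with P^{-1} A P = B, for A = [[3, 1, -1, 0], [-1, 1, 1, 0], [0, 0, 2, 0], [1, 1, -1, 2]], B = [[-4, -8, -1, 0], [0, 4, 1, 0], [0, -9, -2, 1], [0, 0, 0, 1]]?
No.

trace(A) = 8 but trace(B) = -1. The trace is a similarity invariant, so A and B are not similar.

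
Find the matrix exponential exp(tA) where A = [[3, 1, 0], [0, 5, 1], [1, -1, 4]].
A has Jordan form J = [[4, 1, 0], [0, 4, 1], [0, 0, 4]] with A = PJP^{-1}, so e^{tA} = P e^{tJ} P^{-1}.

For a Jordan block J_k(λ), e^{tJ_k(λ)} = e^{λt} · (I + tN + t^2 N^2/2! + ... + t^{k-1} N^{k-1}/(k-1)!) where N is the nilpotent superdiagonal part.

Assembling the blocks and conjugating back gives the entries of e^{tA} as shown above.

e^{tA} = [[(t^2/2 - t + 1)*e^{4*t}, t*e^{4*t}, t^2*e^{4*t}/2], [t^2*e^{4*t}/2, (t + 1)*e^{4*t}, t*(t + 2)*e^{4*t}/2], [t*(2 - t)*e^{4*t}/2, -t*e^{4*t}, (2 - t^2)*e^{4*t}/2]]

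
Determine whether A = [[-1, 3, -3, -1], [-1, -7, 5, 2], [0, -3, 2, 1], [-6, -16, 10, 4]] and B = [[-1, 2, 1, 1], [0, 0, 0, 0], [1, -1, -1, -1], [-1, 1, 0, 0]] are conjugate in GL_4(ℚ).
Two matrices over a field are similar if and only if they have the same invariant factors.

Both A and B have characteristic polynomial x^2(x + 1)^2 and minimal polynomial x^2(x + 1)^2. Computing further, both have invariant factors x^2(x + 1)^2. Hence A and B are similar.

Yes.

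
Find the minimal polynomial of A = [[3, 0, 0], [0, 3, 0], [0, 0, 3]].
The characteristic polynomial factors as (x - 3)^3. The minimal polynomial is ∏(x - λ)^{k_λ} where k_λ is the size of the largest Jordan block at λ.

For λ = 3: rank(A - 3I) = 0, and the largest Jordan block has size 1 (the smallest k with rank((A - 3I)^k) = rank((A - 3I)^(k+1))).

So m_A(x) = x - 3.

m_A(x) = x - 3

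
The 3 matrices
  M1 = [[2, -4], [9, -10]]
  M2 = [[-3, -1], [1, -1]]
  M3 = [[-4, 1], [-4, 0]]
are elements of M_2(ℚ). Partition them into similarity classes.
Characteristic polynomials: χ_{M1} = (x + 4)^2, χ_{M2} = (x + 2)^2, χ_{M3} = (x + 2)^2.

{M1}: invariant factors (x + 4)^2.

{M2, M3}: invariant factors (x + 2)^2.

Matrices are similar if and only if their invariant-factor lists agree; the partition into similarity classes is {M1}, {M2, M3}.

2 classes: {M1}, {M2, M3}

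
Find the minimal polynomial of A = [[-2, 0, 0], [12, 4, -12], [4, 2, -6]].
The characteristic polynomial factors as x(x + 2)^2. The minimal polynomial is ∏(x - λ)^{k_λ} where k_λ is the size of the largest Jordan block at λ.

For λ = -2: rank(A + 2I) = 1, and the largest Jordan block has size 1 (the smallest k with rank((A + 2I)^k) = rank((A + 2I)^(k+1))).
For λ = 0: rank(A) = 2, and the largest Jordan block has size 1 (the smallest k with rank(A^k) = rank(A^(k+1))).

So m_A(x) = x(x + 2).

m_A(x) = x(x + 2)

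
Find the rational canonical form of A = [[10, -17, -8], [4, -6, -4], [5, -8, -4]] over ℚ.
The invariant factors of A (the non-unit diagonal entries of the Smith normal form of xI - A over ℚ[x]) are x^3 - 4, each dividing the next. The characteristic polynomial is their product, x^3 - 4.

The rational canonical form is the block-diagonal matrix of companion matrices C(f_i):
R = [[0, 0, 4], [1, 0, 0], [0, 1, 0]].

Note the characteristic polynomial does not split into linear factors over ℚ, so A has no Jordan form over ℚ; the rational canonical form exists over any field.

R = [[0, 0, 4], [1, 0, 0], [0, 1, 0]]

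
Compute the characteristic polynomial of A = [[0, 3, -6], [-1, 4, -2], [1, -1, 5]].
χ_A(x) = (x - 3)^3

xI - A = [[x, -3, 6], [1, x - 4, 2], [-1, 1, x - 5]].

Expanding det(xI - A) along the first row:
det(xI - A) = + (x)·det([[x - 4, 2], [1, x - 5]]) - (-3)·det([[1, 2], [-1, x - 5]]) + (6)·det([[1, x - 4], [-1, 1]]).

Evaluating gives χ_A(x) = x^3 - 9x^2 + 27x - 27 = (x - 3)^3.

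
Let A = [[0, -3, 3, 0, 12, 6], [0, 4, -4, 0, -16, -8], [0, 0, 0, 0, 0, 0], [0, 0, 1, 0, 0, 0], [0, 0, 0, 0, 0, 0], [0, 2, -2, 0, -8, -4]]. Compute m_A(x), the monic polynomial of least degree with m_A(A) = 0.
The characteristic polynomial factors as x^6. The minimal polynomial is ∏(x - λ)^{k_λ} where k_λ is the size of the largest Jordan block at λ.

For λ = 0: rank(A) = 2, and the largest Jordan block has size 2 (the smallest k with rank(A^k) = rank(A^(k+1))).

So m_A(x) = x^2.

m_A(x) = x^2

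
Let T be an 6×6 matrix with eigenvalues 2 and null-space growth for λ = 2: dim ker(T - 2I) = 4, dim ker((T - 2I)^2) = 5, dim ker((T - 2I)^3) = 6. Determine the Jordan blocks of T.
λ = 2: successive nullity increments [4, 1, 1] count blocks of size ≥ k; block sizes are [3, 1, 1, 1].

Jordan blocks: (2, 3), (2, 1), (2, 1), (2, 1)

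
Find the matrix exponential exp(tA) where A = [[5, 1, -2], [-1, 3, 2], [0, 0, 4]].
A has Jordan form J = [[4, 1, 0], [0, 4, 0], [0, 0, 4]] with A = PJP^{-1}, so e^{tA} = P e^{tJ} P^{-1}.

For a Jordan block J_k(λ), e^{tJ_k(λ)} = e^{λt} · (I + tN + t^2 N^2/2! + ... + t^{k-1} N^{k-1}/(k-1)!) where N is the nilpotent superdiagonal part.

Assembling the blocks and conjugating back gives the entries of e^{tA} as shown above.

e^{tA} = [[(t + 1)*e^{4*t}, t*e^{4*t}, -2*t*e^{4*t}], [-t*e^{4*t}, (1 - t)*e^{4*t}, 2*t*e^{4*t}], [0, 0, e^{4*t}]]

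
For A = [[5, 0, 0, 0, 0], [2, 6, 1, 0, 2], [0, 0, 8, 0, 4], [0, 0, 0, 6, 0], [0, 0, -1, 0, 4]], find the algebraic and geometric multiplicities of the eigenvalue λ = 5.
The characteristic polynomial is (x - 6)^4(x - 5), so the factor x - 5 appears with exponent 1: the algebraic multiplicity is 1.

rank(A - 5I) = 4, so the eigenspace has dimension 5 - 4 = 1: the geometric multiplicity is 1.

algebraic multiplicity 1, geometric multiplicity 1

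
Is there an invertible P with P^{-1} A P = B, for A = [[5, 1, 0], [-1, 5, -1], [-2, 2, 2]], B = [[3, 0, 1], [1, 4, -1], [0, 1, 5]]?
Yes.

Two matrices over a field are similar if and only if they have the same invariant factors.

Both A and B have characteristic polynomial (x - 4)^3 and minimal polynomial (x - 4)^3. Computing further, both have invariant factors (x - 4)^3. Hence A and B are similar.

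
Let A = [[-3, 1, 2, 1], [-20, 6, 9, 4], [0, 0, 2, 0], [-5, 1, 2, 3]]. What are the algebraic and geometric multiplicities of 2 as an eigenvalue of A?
algebraic multiplicity 4, geometric multiplicity 2

The characteristic polynomial is (x - 2)^4, so the factor x - 2 appears with exponent 4: the algebraic multiplicity is 4.

rank(A - 2I) = 2, so the eigenspace has dimension 4 - 2 = 2: the geometric multiplicity is 2.

Since 2 < 4, A is not diagonalizable.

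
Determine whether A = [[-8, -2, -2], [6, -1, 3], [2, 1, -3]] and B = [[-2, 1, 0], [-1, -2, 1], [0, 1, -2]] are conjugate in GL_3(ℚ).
trace(A) = -12 but trace(B) = -6. The trace is a similarity invariant, so A and B are not similar.

No.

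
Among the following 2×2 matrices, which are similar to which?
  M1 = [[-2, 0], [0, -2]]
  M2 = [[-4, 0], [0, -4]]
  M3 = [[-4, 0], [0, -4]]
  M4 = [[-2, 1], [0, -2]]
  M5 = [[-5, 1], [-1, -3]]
Characteristic polynomials: χ_{M1} = (x + 2)^2, χ_{M2} = (x + 4)^2, χ_{M3} = (x + 4)^2, χ_{M4} = (x + 2)^2, χ_{M5} = (x + 4)^2.

{M1}: invariant factors x + 2, x + 2.

{M2, M3}: invariant factors x + 4, x + 4.

{M4}: invariant factors (x + 2)^2.

{M5}: invariant factors (x + 4)^2.

Matrices are similar if and only if their invariant-factor lists agree; the partition into similarity classes is {M1}, {M2, M3}, {M4}, {M5}.

4 classes: {M1}, {M2, M3}, {M4}, {M5}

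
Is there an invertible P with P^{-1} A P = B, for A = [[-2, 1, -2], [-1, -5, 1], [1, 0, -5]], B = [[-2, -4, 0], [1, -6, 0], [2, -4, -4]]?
Both have characteristic polynomial (x + 4)^3, but the minimal polynomial of A is (x + 4)^3 while the minimal polynomial of B is (x + 4)^2. The minimal polynomial is a similarity invariant, so A and B are not similar.

No.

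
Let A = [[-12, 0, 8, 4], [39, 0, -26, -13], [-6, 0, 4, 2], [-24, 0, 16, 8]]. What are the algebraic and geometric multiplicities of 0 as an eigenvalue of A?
algebraic multiplicity 4, geometric multiplicity 3

The characteristic polynomial is x^4, so the factor x appears with exponent 4: the algebraic multiplicity is 4.

rank(A) = 1, so the eigenspace has dimension 4 - 1 = 3: the geometric multiplicity is 3.

Since 3 < 4, A is not diagonalizable.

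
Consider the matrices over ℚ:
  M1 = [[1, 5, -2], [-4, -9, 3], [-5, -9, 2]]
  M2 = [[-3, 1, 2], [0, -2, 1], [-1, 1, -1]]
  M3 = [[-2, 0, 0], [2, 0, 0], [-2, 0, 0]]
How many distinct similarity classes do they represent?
Characteristic polynomials: χ_{M1} = (x + 2)^3, χ_{M2} = (x + 2)^3, χ_{M3} = x^2(x + 2).

{M1, M2}: invariant factors (x + 2)^3.

{M3}: invariant factors x, x(x + 2).

Matrices are similar if and only if their invariant-factor lists agree; the partition into similarity classes is {M1, M2}, {M3}.

2 classes: {M1, M2}, {M3}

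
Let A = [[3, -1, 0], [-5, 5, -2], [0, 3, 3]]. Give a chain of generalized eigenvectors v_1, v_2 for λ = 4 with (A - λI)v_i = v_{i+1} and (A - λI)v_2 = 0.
We seek v_1 ∈ ker((A - 4I)^2) \ ker(A - 4I), then set v_{i+1} = (A - 4I) v_i.

One such chain is v_1 = [[0, 1, 0]]^T, v_2 = [[-1, 1, 3]]^T. Check: (A - 4I) v_2 = [[0, 0, 0]]^T = 0.

v_1 = [[0, 1, 0]]^T, v_2 = [[-1, 1, 3]]^T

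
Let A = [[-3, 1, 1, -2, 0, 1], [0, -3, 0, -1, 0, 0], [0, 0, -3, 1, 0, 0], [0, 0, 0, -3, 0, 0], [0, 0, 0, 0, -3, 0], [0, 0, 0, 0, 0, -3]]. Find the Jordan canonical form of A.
J = [[-3, 1, 0, 0, 0, 0], [0, -3, 0, 0, 0, 0], [0, 0, -3, 1, 0, 0], [0, 0, 0, -3, 0, 0], [0, 0, 0, 0, -3, 0], [0, 0, 0, 0, 0, -3]]

The characteristic polynomial is det(xI - A) = (x + 3)^6, so the eigenvalues are -3 (algebraic multiplicity 6).

For λ = -3: rank(A + 3I) = 2, rank((A + 3I)^2) = 0. The eigenspace has dimension 6 - 2 = 4, so there are 4 Jordan blocks; the rank sequence gives block sizes [2, 2, 1, 1].

Assembling the blocks gives the Jordan form J above.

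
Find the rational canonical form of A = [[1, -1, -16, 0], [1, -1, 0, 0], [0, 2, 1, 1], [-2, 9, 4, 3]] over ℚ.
The invariant factors of A (the non-unit diagonal entries of the Smith normal form of xI - A over ℚ[x]) are (x - 4)(x^3 - x - 4), each dividing the next. The characteristic polynomial is their product, (x - 4)(x^3 - x - 4).

The rational canonical form is the block-diagonal matrix of companion matrices C(f_i):
R = [[0, 0, 0, -16], [1, 0, 0, 0], [0, 1, 0, 1], [0, 0, 1, 4]].

Note the characteristic polynomial does not split into linear factors over ℚ, so A has no Jordan form over ℚ; the rational canonical form exists over any field.

R = [[0, 0, 0, -16], [1, 0, 0, 0], [0, 1, 0, 1], [0, 0, 1, 4]]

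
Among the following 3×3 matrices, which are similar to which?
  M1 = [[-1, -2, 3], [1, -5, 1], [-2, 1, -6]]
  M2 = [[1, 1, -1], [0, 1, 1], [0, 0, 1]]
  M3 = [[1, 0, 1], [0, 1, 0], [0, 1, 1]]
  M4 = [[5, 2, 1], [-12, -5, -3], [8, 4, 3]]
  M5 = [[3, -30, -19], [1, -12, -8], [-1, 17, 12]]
3 classes: {M1}, {M2, M3, M5}, {M4}

Characteristic polynomials: χ_{M1} = (x + 4)^3, χ_{M2} = (x - 1)^3, χ_{M3} = (x - 1)^3, χ_{M4} = (x - 1)^3, χ_{M5} = (x - 1)^3.

{M1}: invariant factors (x + 4)^3.

{M2, M3, M5}: invariant factors (x - 1)^3.

{M4}: invariant factors x - 1, (x - 1)^2.

Matrices are similar if and only if their invariant-factor lists agree; the partition into similarity classes is {M1}, {M2, M3, M5}, {M4}.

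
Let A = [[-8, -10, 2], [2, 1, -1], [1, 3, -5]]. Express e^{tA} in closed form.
A has Jordan form J = [[-4, 1, 0], [0, -4, 1], [0, 0, -4]] with A = PJP^{-1}, so e^{tA} = P e^{tJ} P^{-1}.

For a Jordan block J_k(λ), e^{tJ_k(λ)} = e^{λt} · (I + tN + t^2 N^2/2! + ... + t^{k-1} N^{k-1}/(k-1)!) where N is the nilpotent superdiagonal part.

Assembling the blocks and conjugating back gives the entries of e^{tA} as shown above.

e^{tA} = [[(-t^2 - 4*t + 1)*e^{-4*t}, 2*t*(-t - 5)*e^{-4*t}, 2*t*e^{-4*t}], [t*(t + 4)*e^{-4*t}/2, (t^2 + 5*t + 1)*e^{-4*t}, -t*e^{-4*t}], [t*(t + 2)*e^{-4*t}/2, t*(t + 3)*e^{-4*t}, (1 - t)*e^{-4*t}]]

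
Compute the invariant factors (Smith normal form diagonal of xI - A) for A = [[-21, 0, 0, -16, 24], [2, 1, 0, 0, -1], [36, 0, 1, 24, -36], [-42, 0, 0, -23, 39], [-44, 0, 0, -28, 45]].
The Jordan structure of A has elementary divisors (x + 5), (x - 1), (x - 1), (x - 3)^2. Arranging the block sizes at each eigenvalue in decreasing order and taking row products gives the invariant factors.

Invariant factors (smallest first, each dividing the next): x - 1, (x - 3)^2(x - 1)(x + 5).

Check: the last factor (x - 3)^2(x - 1)(x + 5) is the minimal polynomial, and the product (x - 3)^2(x - 1)^2(x + 5) is the characteristic polynomial.

x - 1, (x - 3)^2(x - 1)(x + 5)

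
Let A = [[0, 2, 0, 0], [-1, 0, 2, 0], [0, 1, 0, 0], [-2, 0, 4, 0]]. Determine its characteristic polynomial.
χ_A(x) = x^4

xI - A = [[x, -2, 0, 0], [1, x, -2, 0], [0, -1, x, 0], [2, 0, -4, x]].

Expanding det(xI - A) along the first row:
det(xI - A) = + (x)·det([[x, -2, 0], [-1, x, 0], [0, -4, x]]) - (-2)·det([[1, -2, 0], [0, x, 0], [2, -4, x]]) + (0)·det([[1, x, 0], [0, -1, 0], [2, 0, x]]) - (0)·det([[1, x, -2], [0, -1, x], [2, 0, -4]]).

Evaluating gives χ_A(x) = x^4.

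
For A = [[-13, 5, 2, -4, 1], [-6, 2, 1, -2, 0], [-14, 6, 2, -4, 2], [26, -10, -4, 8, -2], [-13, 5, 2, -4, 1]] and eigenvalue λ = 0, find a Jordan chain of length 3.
We seek v_1 ∈ ker(A^3) \ ker(A^2), then set v_{i+1} = A v_i.

One such chain is v_1 = [[-1, -1, 1, 2, -1]]^T, v_2 = [[1, 1, 0, -2, 1]]^T, v_3 = [[1, 0, 2, -2, 1]]^T. Check: A v_3 = [[0, 0, 0, 0, 0]]^T = 0.

v_1 = [[-1, -1, 1, 2, -1]]^T, v_2 = [[1, 1, 0, -2, 1]]^T, v_3 = [[1, 0, 2, -2, 1]]^T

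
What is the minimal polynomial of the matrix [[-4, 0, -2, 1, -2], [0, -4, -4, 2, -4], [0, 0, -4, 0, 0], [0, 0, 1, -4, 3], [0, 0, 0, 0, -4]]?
The characteristic polynomial factors as (x + 4)^5. The minimal polynomial is ∏(x - λ)^{k_λ} where k_λ is the size of the largest Jordan block at λ.

For λ = -4: rank(A + 4I) = 2, and the largest Jordan block has size 3 (the smallest k with rank((A + 4I)^k) = rank((A + 4I)^(k+1))).

So m_A(x) = (x + 4)^3.

m_A(x) = (x + 4)^3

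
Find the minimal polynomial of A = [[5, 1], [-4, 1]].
The characteristic polynomial factors as (x - 3)^2. The minimal polynomial is ∏(x - λ)^{k_λ} where k_λ is the size of the largest Jordan block at λ.

For λ = 3: rank(A - 3I) = 1, and the largest Jordan block has size 2 (the smallest k with rank((A - 3I)^k) = rank((A - 3I)^(k+1))).

So m_A(x) = (x - 3)^2.

m_A(x) = (x - 3)^2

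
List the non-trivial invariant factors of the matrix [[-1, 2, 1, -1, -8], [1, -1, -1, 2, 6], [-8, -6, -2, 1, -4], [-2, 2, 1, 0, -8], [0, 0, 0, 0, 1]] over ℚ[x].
The Jordan structure of A has elementary divisors (x + 3)^2, (x - 1)^2, (x - 1). Arranging the block sizes at each eigenvalue in decreasing order and taking row products gives the invariant factors.

Invariant factors (smallest first, each dividing the next): x - 1, (x - 1)^2(x + 3)^2.

Check: the last factor (x - 1)^2(x + 3)^2 is the minimal polynomial, and the product (x - 1)^3(x + 3)^2 is the characteristic polynomial.

x - 1, (x - 1)^2(x + 3)^2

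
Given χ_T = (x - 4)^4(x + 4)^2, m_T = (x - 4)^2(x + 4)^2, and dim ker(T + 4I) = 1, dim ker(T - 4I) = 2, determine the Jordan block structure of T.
λ = -4: algebraic multiplicity 2 (exponent in χ_T), largest block size 2 (exponent in m_T), 1 block (geometric multiplicity). This forces block sizes [2].
λ = 4: algebraic multiplicity 4 (exponent in χ_T), largest block size 2 (exponent in m_T), 2 blocks (geometric multiplicity). These force block sizes [2, 2].

Jordan blocks: (-4, 2), (4, 2), (4, 2)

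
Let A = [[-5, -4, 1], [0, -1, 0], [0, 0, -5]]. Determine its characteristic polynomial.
xI - A = [[x + 5, 4, -1], [0, x + 1, 0], [0, 0, x + 5]].

Expanding det(xI - A) along the first row:
det(xI - A) = + (x + 5)·det([[x + 1, 0], [0, x + 5]]) - (4)·det([[0, 0], [0, x + 5]]) + (-1)·det([[0, x + 1], [0, 0]]).

Evaluating gives χ_A(x) = x^3 + 11x^2 + 35x + 25 = (x + 1)(x + 5)^2.

χ_A(x) = (x + 1)(x + 5)^2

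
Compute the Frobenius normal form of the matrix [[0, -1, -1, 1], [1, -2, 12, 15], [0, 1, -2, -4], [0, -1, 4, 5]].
The invariant factors of A (the non-unit diagonal entries of the Smith normal form of xI - A over ℚ[x]) are (x - 1)(x^3 + 4x - 3), each dividing the next. The characteristic polynomial is their product, (x - 1)(x^3 + 4x - 3).

The rational canonical form is the block-diagonal matrix of companion matrices C(f_i):
R = [[0, 0, 0, -3], [1, 0, 0, 7], [0, 1, 0, -4], [0, 0, 1, 1]].

Note the characteristic polynomial does not split into linear factors over ℚ, so A has no Jordan form over ℚ; the rational canonical form exists over any field.

R = [[0, 0, 0, -3], [1, 0, 0, 7], [0, 1, 0, -4], [0, 0, 1, 1]]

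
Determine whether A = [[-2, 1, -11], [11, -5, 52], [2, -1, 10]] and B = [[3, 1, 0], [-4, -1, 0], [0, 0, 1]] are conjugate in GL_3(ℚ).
No.

Both have characteristic polynomial (x - 1)^3, but the minimal polynomial of A is (x - 1)^3 while the minimal polynomial of B is (x - 1)^2. The minimal polynomial is a similarity invariant, so A and B are not similar.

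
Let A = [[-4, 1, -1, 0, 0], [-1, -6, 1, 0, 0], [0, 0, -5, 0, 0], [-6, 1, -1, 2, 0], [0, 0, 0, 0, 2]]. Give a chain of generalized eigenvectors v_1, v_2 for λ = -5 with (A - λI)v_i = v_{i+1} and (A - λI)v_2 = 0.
We seek v_1 ∈ ker((A + 5I)^2) \ ker(A + 5I), then set v_{i+1} = (A + 5I) v_i.

One such chain is v_1 = [[0, 1, 0, 0, 0]]^T, v_2 = [[1, -1, 0, 1, 0]]^T. Check: (A + 5I) v_2 = [[0, 0, 0, 0, 0]]^T = 0.

v_1 = [[0, 1, 0, 0, 0]]^T, v_2 = [[1, -1, 0, 1, 0]]^T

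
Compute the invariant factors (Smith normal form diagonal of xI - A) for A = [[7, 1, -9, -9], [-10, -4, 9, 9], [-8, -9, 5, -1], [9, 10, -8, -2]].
(x - 6)^2(x + 3)^2

The Jordan structure of A has elementary divisors (x + 3)^2, (x - 6)^2. Arranging the block sizes at each eigenvalue in decreasing order and taking row products gives the invariant factors.

Invariant factors (smallest first, each dividing the next): (x - 6)^2(x + 3)^2.

Check: the last factor (x - 6)^2(x + 3)^2 is the minimal polynomial, and the product (x - 6)^2(x + 3)^2 is the characteristic polynomial.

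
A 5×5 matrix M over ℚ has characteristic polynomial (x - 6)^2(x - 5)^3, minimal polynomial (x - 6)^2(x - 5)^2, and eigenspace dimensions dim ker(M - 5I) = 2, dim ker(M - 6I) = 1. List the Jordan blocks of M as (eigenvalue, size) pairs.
λ = 5: algebraic multiplicity 3 (exponent in χ_M), largest block size 2 (exponent in m_M), 2 blocks (geometric multiplicity). These force block sizes [2, 1].
λ = 6: algebraic multiplicity 2 (exponent in χ_M), largest block size 2 (exponent in m_M), 1 block (geometric multiplicity). This forces block sizes [2].

Jordan blocks: (5, 2), (5, 1), (6, 2)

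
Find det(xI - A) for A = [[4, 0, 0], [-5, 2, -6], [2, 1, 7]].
xI - A = [[x - 4, 0, 0], [5, x - 2, 6], [-2, -1, x - 7]].

Expanding det(xI - A) along the first row:
det(xI - A) = + (x - 4)·det([[x - 2, 6], [-1, x - 7]]) - (0)·det([[5, 6], [-2, x - 7]]) + (0)·det([[5, x - 2], [-2, -1]]).

Evaluating gives χ_A(x) = x^3 - 13x^2 + 56x - 80 = (x - 5)(x - 4)^2.

χ_A(x) = (x - 5)(x - 4)^2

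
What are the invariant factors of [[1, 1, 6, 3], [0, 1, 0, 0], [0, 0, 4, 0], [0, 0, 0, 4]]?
x - 4, (x - 4)(x - 1)^2

The Jordan structure of A has elementary divisors (x - 1)^2, (x - 4), (x - 4). Arranging the block sizes at each eigenvalue in decreasing order and taking row products gives the invariant factors.

Invariant factors (smallest first, each dividing the next): x - 4, (x - 4)(x - 1)^2.

Check: the last factor (x - 4)(x - 1)^2 is the minimal polynomial, and the product (x - 4)^2(x - 1)^2 is the characteristic polynomial.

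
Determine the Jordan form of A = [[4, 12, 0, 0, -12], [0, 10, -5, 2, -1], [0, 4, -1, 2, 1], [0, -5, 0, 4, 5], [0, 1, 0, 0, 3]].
J = [[4, 1, 0, 0, 0], [0, 4, 1, 0, 0], [0, 0, 4, 0, 0], [0, 0, 0, 4, 0], [0, 0, 0, 0, 4]]

The characteristic polynomial is det(xI - A) = (x - 4)^5, so the eigenvalues are 4 (algebraic multiplicity 5).

For λ = 4: rank(A - 4I) = 2, rank((A - 4I)^2) = 1, rank((A - 4I)^3) = 0. The eigenspace has dimension 5 - 2 = 3, so there are 3 Jordan blocks; the rank sequence gives block sizes [3, 1, 1].

Assembling the blocks gives the Jordan form J above.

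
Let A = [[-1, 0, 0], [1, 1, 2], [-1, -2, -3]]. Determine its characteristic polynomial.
χ_A(x) = (x + 1)^3

xI - A = [[x + 1, 0, 0], [-1, x - 1, -2], [1, 2, x + 3]].

Expanding det(xI - A) along the first row:
det(xI - A) = + (x + 1)·det([[x - 1, -2], [2, x + 3]]) - (0)·det([[-1, -2], [1, x + 3]]) + (0)·det([[-1, x - 1], [1, 2]]).

Evaluating gives χ_A(x) = x^3 + 3x^2 + 3x + 1 = (x + 1)^3.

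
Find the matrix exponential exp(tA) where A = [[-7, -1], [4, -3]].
e^{tA} = [[(1 - 2*t)*e^{-5*t}, -t*e^{-5*t}], [4*t*e^{-5*t}, (2*t + 1)*e^{-5*t}]]

A has Jordan form J = [[-5, 1], [0, -5]] with A = PJP^{-1}, so e^{tA} = P e^{tJ} P^{-1}.

For a Jordan block J_k(λ), e^{tJ_k(λ)} = e^{λt} · (I + tN + t^2 N^2/2! + ... + t^{k-1} N^{k-1}/(k-1)!) where N is the nilpotent superdiagonal part.

Assembling the blocks and conjugating back gives the entries of e^{tA} as shown above.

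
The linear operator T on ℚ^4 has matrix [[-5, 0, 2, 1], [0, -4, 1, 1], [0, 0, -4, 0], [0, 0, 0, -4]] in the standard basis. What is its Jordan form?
J = [[-5, 0, 0, 0], [0, -4, 1, 0], [0, 0, -4, 0], [0, 0, 0, -4]]

The characteristic polynomial is det(xI - A) = (x + 4)^3(x + 5), so the eigenvalues are -5 (algebraic multiplicity 1), -4 (algebraic multiplicity 3).

For λ = -5: algebraic multiplicity 1 gives one 1×1 block.

For λ = -4: rank(A + 4I) = 2, rank((A + 4I)^2) = 1. The eigenspace has dimension 4 - 2 = 2, so there are 2 Jordan blocks; the rank sequence gives block sizes [2, 1].

Assembling the blocks gives the Jordan form J above.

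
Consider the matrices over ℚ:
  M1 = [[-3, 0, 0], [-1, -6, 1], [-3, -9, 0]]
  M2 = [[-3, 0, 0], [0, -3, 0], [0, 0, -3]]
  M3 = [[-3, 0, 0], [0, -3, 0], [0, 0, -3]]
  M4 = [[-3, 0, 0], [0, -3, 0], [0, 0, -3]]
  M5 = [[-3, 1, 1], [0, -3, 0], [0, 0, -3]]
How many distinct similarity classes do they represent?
Characteristic polynomials: χ_{M1} = (x + 3)^3, χ_{M2} = (x + 3)^3, χ_{M3} = (x + 3)^3, χ_{M4} = (x + 3)^3, χ_{M5} = (x + 3)^3.

{M1, M5}: invariant factors x + 3, (x + 3)^2.

{M2, M3, M4}: invariant factors x + 3, x + 3, x + 3.

Matrices are similar if and only if their invariant-factor lists agree; the partition into similarity classes is {M1, M5}, {M2, M3, M4}.

2 classes: {M1, M5}, {M2, M3, M4}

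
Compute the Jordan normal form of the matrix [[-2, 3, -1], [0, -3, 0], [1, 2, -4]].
The characteristic polynomial is det(xI - A) = (x + 3)^3, so the eigenvalues are -3 (algebraic multiplicity 3).

For λ = -3: rank(A + 3I) = 2, rank((A + 3I)^2) = 1, rank((A + 3I)^3) = 0. The eigenspace has dimension 3 - 2 = 1, so there is 1 Jordan block; the rank sequence gives block sizes [3].

Assembling the blocks gives the Jordan form J above.

J = [[-3, 1, 0], [0, -3, 1], [0, 0, -3]]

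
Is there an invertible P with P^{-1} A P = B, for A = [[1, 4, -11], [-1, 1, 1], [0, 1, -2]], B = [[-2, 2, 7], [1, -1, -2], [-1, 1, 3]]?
Two matrices over a field are similar if and only if they have the same invariant factors.

Both A and B have characteristic polynomial x^3 and minimal polynomial x^3. Computing further, both have invariant factors x^3. Hence A and B are similar.

Yes.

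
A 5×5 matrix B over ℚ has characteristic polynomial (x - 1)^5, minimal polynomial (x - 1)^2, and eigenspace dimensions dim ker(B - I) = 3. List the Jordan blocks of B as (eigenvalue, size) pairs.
λ = 1: algebraic multiplicity 5 (exponent in χ_B), largest block size 2 (exponent in m_B), 3 blocks (geometric multiplicity). These force block sizes [2, 2, 1].

Jordan blocks: (1, 2), (1, 2), (1, 1)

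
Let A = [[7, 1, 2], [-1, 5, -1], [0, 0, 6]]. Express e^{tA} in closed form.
A has Jordan form J = [[6, 1, 0], [0, 6, 1], [0, 0, 6]] with A = PJP^{-1}, so e^{tA} = P e^{tJ} P^{-1}.

For a Jordan block J_k(λ), e^{tJ_k(λ)} = e^{λt} · (I + tN + t^2 N^2/2! + ... + t^{k-1} N^{k-1}/(k-1)!) where N is the nilpotent superdiagonal part.

Assembling the blocks and conjugating back gives the entries of e^{tA} as shown above.

e^{tA} = [[(t + 1)*e^{6*t}, t*e^{6*t}, t*(t + 4)*e^{6*t}/2], [-t*e^{6*t}, (1 - t)*e^{6*t}, t*(-t - 2)*e^{6*t}/2], [0, 0, e^{6*t}]]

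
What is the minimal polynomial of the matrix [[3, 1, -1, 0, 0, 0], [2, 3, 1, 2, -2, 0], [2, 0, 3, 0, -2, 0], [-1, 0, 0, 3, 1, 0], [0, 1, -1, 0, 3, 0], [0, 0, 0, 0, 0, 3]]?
The characteristic polynomial factors as (x - 3)^6. The minimal polynomial is ∏(x - λ)^{k_λ} where k_λ is the size of the largest Jordan block at λ.

For λ = 3: rank(A - 3I) = 3, and the largest Jordan block has size 3 (the smallest k with rank((A - 3I)^k) = rank((A - 3I)^(k+1))).

So m_A(x) = (x - 3)^3.

m_A(x) = (x - 3)^3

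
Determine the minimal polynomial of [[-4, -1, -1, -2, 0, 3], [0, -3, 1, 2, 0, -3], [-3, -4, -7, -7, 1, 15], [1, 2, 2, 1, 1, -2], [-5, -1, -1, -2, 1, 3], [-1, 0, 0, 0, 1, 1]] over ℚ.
The characteristic polynomial factors as (x - 1)^2(x + 3)^3(x + 4). The minimal polynomial is ∏(x - λ)^{k_λ} where k_λ is the size of the largest Jordan block at λ.

For λ = -4: rank(A + 4I) = 5, and the largest Jordan block has size 1 (the smallest k with rank((A + 4I)^k) = rank((A + 4I)^(k+1))).
For λ = -3: rank(A + 3I) = 5, and the largest Jordan block has size 3 (the smallest k with rank((A + 3I)^k) = rank((A + 3I)^(k+1))).
For λ = 1: rank(A - I) = 5, and the largest Jordan block has size 2 (the smallest k with rank((A - I)^k) = rank((A - I)^(k+1))).

So m_A(x) = (x - 1)^2(x + 3)^3(x + 4).

m_A(x) = (x - 1)^2(x + 3)^3(x + 4)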